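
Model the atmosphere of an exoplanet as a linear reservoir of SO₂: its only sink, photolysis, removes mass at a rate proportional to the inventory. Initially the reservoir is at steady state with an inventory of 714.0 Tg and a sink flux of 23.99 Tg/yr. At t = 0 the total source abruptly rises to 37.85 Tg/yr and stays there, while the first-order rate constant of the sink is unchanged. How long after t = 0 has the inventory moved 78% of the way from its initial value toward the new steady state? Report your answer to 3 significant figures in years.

τ = M₀/F₀ = 714.0/23.99 = 29.76 yr.
The remaining gap fraction is e^(−t/τ); 78% covered ⇒ e^(−t/τ) = 0.220.
t = −τ ln(0.220) = 29.76 × 1.514 = 45.06 yr.

45.1 yr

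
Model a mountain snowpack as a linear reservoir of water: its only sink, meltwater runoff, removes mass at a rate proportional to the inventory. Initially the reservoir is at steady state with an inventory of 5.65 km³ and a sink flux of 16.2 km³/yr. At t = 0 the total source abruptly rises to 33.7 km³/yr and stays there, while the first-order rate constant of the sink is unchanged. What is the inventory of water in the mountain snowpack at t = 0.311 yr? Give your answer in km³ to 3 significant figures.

9.25 km³

τ = M₀/F₀ = 5.65/16.2 = 0.3488 yr; rate constant k = 1/τ.
New steady state M_∞ = F₁/k = F₁·τ = 33.7 × 0.3488 = 11.753 km³.
M(t) = M_∞ + (M₀ − M_∞)·e^(−t/τ); t/τ = 0.311/0.3488 = 0.8917, so e^(−t/τ) = 0.4100.
M(t) = 11.753 − 6.103 × 0.4100 = 9.2513 km³.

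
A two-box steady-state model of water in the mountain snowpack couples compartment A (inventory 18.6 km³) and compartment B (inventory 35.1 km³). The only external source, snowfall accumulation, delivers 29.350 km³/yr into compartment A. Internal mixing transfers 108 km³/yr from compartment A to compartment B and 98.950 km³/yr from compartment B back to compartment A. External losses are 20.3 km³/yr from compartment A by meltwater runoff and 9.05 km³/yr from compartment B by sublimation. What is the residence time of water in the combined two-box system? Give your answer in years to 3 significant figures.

For the system as a whole, the A↔B exchange is internal and contributes nothing to the throughput; only the external sinks remove mass.
M_total = 18.6 + 35.1 = 53.700 km³.
ΣF_external_out = 20.3 + 9.05 = 29.350 km³/yr.
τ = M_total / ΣF_ext = 53.700 / 29.350 = 1.830 yr.

1.83 yr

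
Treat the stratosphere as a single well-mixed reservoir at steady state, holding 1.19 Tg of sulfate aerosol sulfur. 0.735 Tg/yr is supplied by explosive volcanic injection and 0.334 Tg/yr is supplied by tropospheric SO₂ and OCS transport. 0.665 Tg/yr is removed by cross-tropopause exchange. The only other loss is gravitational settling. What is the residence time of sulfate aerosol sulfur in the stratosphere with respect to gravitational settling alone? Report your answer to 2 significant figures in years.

2.9 yr

At steady state ΣF_in = ΣF_out.
ΣF_in = 0.735 + 0.334 = 1.0690 Tg/yr.
Gravitational settling flux = ΣF_in − (0.665) = 1.0690 − 0.6650 = 0.4040 Tg/yr.
τ = M / F = 1.19 / 0.4040 = 2.946 yr.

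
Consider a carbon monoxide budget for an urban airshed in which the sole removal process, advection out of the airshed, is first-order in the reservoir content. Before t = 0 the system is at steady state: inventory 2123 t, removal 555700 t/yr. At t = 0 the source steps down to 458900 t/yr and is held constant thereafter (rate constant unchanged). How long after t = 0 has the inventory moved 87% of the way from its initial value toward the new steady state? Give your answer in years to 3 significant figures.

τ = M₀/F₀ = 2123/555700 = 0.003820 yr.
The remaining gap fraction is e^(−t/τ); 87% covered ⇒ e^(−t/τ) = 0.130.
t = −τ ln(0.130) = 0.003820 × 2.040 = 0.007794 yr.

0.00779 yr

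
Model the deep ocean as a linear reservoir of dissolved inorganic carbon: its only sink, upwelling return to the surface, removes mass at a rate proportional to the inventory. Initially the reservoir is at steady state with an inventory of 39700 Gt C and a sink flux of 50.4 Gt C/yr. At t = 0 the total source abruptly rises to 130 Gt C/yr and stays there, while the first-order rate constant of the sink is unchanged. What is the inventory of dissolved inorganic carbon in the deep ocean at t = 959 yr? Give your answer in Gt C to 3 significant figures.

83800 Gt C

The sink rate constant is k = F₀/M₀ = 50.4/39700 = 0.001270 yr⁻¹.
Solving dM/dt = F₁ − kM with M(0) = M₀ gives M(t) = F₁/k + (M₀ − F₁/k)·e^(−kt).
F₁/k = 130/0.001270 = 102400 Gt C; kt = 0.001270 × 959 = 1.217, e^(−kt) = 0.2960.
M(959) = 102400 + (39700 − 102400) × 0.2960 = 102400 − 18560 = 83843 Gt C.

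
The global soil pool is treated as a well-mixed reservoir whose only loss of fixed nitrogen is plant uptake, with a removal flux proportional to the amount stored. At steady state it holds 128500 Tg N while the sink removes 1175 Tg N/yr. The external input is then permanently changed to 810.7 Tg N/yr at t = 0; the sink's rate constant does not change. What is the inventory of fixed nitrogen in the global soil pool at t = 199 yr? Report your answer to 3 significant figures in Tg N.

Residence time τ = M₀/F₀ = 109.4 yr. The eventual steady state is M_∞ = M₀·(F₁/F₀) = 128500 × 810.7/1175 = 88660 Tg N.
The anomaly ΔM(t) = M(t) − M_∞ decays as ΔM₀·e^(−t/τ) with ΔM₀ = 128500 − 88660 = 39840 Tg N.
At t = 199 yr, e^(−t/τ) = e^(−1.820) = 0.1621, so ΔM = 6457 Tg N and M = 88660 + 6457 = 95117 Tg N.

95100 Tg N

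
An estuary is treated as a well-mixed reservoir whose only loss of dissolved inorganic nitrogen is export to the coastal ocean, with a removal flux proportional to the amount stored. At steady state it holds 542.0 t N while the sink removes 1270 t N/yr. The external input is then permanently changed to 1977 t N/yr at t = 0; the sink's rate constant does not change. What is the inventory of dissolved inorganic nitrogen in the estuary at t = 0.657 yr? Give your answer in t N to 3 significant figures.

Residence time τ = M₀/F₀ = 0.4268 yr. The eventual steady state is M_∞ = M₀·(F₁/F₀) = 542.0 × 1977/1270 = 843.73 t N.
The anomaly ΔM(t) = M(t) − M_∞ decays as ΔM₀·e^(−t/τ) with ΔM₀ = 542.0 − 843.73 = −301.7 t N.
At t = 0.657 yr, e^(−t/τ) = e^(−1.539) = 0.2145, so ΔM = −64.72 t N and M = 843.73 − 64.72 = 779.01 t N.

779 t N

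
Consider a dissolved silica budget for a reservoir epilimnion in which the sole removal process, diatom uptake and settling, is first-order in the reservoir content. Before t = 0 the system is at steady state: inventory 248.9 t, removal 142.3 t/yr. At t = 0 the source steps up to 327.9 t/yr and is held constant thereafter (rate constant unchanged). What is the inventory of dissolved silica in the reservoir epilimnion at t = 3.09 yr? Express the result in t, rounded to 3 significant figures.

Residence time τ = M₀/F₀ = 1.749 yr. The eventual steady state is M_∞ = M₀·(F₁/F₀) = 248.9 × 327.9/142.3 = 573.54 t.
The anomaly ΔM(t) = M(t) − M_∞ decays as ΔM₀·e^(−t/τ) with ΔM₀ = 248.9 − 573.54 = −324.6 t.
At t = 3.09 yr, e^(−t/τ) = e^(−1.767) = 0.1709, so ΔM = −55.48 t and M = 573.54 − 55.48 = 518.05 t.

518 t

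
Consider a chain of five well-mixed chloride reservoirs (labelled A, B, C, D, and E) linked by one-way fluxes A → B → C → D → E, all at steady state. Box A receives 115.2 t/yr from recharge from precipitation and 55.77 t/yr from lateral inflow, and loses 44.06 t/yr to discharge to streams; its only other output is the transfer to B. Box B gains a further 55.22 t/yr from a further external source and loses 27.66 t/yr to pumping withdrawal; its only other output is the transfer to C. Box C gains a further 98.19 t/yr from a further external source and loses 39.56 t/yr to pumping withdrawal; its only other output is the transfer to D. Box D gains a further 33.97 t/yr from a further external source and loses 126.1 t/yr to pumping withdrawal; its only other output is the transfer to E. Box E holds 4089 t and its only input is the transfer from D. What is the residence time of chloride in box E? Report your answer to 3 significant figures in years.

Box A: F(A→B) = (115.2 + 55.77) − 44.06 = 126.91 t/yr.
Box B: F(B→C) = (126.91 + 55.22) − 27.66 = 154.47 t/yr.
Box C: F(C→D) = (154.47 + 98.19) − 39.56 = 213.10 t/yr.
Box D: F(D→E) = (213.10 + 33.97) − 126.1 = 120.97 t/yr.
Box E throughput = its input = 120.97 t/yr; τ = 4089 / 120.97 = 33.80 yr.

33.8 yr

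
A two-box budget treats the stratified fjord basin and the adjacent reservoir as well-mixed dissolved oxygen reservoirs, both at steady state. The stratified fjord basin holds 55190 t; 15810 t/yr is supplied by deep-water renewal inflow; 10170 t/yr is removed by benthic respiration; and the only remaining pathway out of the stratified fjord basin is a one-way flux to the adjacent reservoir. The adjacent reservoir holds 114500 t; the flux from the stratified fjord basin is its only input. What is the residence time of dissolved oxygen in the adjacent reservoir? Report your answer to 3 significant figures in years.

Balance the stratified fjord basin: ΣF_in = 15810 t/yr.
Flux to the adjacent reservoir = ΣF_in − (10170) = 5640.0 t/yr.
At steady state the output of the adjacent reservoir equals its input, 5640.0 t/yr.
τ = M / F = 114500 / 5640.0 = 20.30 yr.

20.3 yr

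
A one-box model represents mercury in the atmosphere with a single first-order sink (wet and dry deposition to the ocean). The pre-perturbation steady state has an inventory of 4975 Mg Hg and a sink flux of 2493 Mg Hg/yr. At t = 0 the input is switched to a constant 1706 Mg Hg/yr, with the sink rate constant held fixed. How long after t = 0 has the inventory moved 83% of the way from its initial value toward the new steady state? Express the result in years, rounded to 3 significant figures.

τ = M₀/F₀ = 4975/2493 = 1.996 yr.
The remaining gap fraction is e^(−t/τ); 83% covered ⇒ e^(−t/τ) = 0.170.
t = −τ ln(0.170) = 1.996 × 1.772 = 3.536 yr.

3.54 yr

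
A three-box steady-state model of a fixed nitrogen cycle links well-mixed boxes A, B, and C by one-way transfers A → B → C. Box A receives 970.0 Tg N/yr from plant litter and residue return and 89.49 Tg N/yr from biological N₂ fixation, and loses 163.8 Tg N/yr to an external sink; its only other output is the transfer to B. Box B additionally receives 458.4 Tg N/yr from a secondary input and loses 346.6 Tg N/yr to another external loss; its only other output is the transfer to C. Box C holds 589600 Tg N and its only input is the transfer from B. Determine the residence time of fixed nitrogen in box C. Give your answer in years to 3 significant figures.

Box A: F(A→B) = (970.0 + 89.49) − 163.8 = 895.69 Tg N/yr.
Box B: F(B→C) = (895.69 + 458.4) − 346.6 = 1007.5 Tg N/yr.
Box C throughput = its input = 1007.5 Tg N/yr; τ = 589600 / 1007.5 = 585.2 yr.

585 yr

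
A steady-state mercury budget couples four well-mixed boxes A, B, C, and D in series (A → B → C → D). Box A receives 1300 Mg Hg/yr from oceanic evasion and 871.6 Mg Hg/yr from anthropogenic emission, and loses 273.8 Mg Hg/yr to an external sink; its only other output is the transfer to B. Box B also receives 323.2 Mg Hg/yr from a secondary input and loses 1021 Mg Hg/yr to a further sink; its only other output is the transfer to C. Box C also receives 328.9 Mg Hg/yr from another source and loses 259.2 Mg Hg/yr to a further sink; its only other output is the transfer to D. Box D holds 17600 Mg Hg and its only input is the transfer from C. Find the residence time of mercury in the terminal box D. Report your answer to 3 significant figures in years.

Box A: F(A→B) = (1300 + 871.6) − 273.8 = 1897.8 Mg Hg/yr.
Box B: F(B→C) = (1897.8 + 323.2) − 1021 = 1200.0 Mg Hg/yr.
Box C: F(C→D) = (1200.0 + 328.9) − 259.2 = 1269.7 Mg Hg/yr.
Box D throughput = its input = 1269.7 Mg Hg/yr; τ = 17600 / 1269.7 = 13.86 yr.

13.9 yr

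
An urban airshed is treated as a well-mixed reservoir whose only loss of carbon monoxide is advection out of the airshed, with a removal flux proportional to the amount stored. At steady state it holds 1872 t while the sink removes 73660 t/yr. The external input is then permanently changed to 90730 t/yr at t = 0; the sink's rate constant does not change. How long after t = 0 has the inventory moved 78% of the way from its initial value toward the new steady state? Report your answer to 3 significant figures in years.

0.0385 yr

τ = M₀/F₀ = 1872/73660 = 0.02541 yr.
The remaining gap fraction is e^(−t/τ); 78% covered ⇒ e^(−t/τ) = 0.220.
t = −τ ln(0.220) = 0.02541 × 1.514 = 0.03848 yr.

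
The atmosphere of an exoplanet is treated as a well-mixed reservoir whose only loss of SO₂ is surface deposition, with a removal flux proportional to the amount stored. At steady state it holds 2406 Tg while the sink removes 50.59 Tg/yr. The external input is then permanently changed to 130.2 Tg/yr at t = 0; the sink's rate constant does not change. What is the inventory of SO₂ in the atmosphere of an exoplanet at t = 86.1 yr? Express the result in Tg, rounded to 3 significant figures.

τ = M₀/F₀ = 2406/50.59 = 47.56 yr; rate constant k = 1/τ.
New steady state M_∞ = F₁/k = F₁·τ = 130.2 × 47.56 = 6192.2 Tg.
M(t) = M_∞ + (M₀ − M_∞)·e^(−t/τ); t/τ = 86.1/47.56 = 1.810, so e^(−t/τ) = 0.1636.
M(t) = 6192.2 − 3786 × 0.1636 = 5572.8 Tg.

5570 Tg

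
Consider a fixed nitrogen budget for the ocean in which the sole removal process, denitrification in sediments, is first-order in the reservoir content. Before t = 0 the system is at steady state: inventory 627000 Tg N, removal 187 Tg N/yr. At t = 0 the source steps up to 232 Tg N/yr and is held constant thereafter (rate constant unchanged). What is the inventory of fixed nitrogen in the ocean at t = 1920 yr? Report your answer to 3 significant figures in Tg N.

693000 Tg N

Residence time τ = M₀/F₀ = 3353 yr. The eventual steady state is M_∞ = M₀·(F₁/F₀) = 627000 × 232/187 = 777880 Tg N.
The anomaly ΔM(t) = M(t) − M_∞ decays as ΔM₀·e^(−t/τ) with ΔM₀ = 627000 − 777880 = −150900 Tg N.
At t = 1920 yr, e^(−t/τ) = e^(−0.5726) = 0.5640, so ΔM = −85100 Tg N and M = 777880 − 85100 = 692780 Tg N.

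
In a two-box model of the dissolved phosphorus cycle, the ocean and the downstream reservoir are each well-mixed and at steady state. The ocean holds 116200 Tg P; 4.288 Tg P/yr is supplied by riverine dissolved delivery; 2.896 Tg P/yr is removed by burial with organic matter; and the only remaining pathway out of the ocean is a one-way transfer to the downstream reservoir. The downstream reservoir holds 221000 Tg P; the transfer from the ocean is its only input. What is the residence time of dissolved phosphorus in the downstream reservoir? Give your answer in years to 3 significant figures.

Balance the ocean: ΣF_in = 4.2880 Tg P/yr.
Transfer to the downstream reservoir = ΣF_in − (2.896) = 1.3920 Tg P/yr.
At steady state the output of the downstream reservoir equals its input, 1.3920 Tg P/yr.
τ = M / F = 221000 / 1.3920 = 158800 yr.

159000 yr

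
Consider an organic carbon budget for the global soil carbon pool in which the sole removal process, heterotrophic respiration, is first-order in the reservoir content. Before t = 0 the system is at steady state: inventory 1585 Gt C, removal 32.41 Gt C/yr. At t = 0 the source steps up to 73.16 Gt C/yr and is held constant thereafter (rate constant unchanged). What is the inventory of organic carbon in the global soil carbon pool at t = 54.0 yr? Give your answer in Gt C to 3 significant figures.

τ = M₀/F₀ = 1585/32.41 = 48.90 yr; rate constant k = 1/τ.
New steady state M_∞ = F₁/k = F₁·τ = 73.16 × 48.90 = 3577.9 Gt C.
M(t) = M_∞ + (M₀ − M_∞)·e^(−t/τ); t/τ = 54.0/48.90 = 1.104, so e^(−t/τ) = 0.3315.
M(t) = 3577.9 − 1993 × 0.3315 = 2917.3 Gt C.

2920 Gt C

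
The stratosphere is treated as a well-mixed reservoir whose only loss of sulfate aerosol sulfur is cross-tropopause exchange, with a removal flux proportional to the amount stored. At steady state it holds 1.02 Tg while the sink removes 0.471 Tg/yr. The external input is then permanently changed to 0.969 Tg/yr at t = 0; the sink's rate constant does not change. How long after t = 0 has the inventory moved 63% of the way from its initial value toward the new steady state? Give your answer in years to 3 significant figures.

2.15 yr

τ = M₀/F₀ = 1.02/0.471 = 2.166 yr.
The remaining gap fraction is e^(−t/τ); 63% covered ⇒ e^(−t/τ) = 0.370.
t = −τ ln(0.370) = 2.166 × 0.9943 = 2.153 yr.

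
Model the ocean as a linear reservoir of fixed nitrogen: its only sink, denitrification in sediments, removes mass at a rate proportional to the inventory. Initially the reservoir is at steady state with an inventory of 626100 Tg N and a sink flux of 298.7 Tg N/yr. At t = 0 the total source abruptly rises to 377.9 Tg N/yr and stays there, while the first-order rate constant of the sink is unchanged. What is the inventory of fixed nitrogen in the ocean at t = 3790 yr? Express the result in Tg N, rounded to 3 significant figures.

τ = M₀/F₀ = 626100/298.7 = 2096 yr; rate constant k = 1/τ.
New steady state M_∞ = F₁/k = F₁·τ = 377.9 × 2096 = 792110 Tg N.
M(t) = M_∞ + (M₀ − M_∞)·e^(−t/τ); t/τ = 3790/2096 = 1.808, so e^(−t/τ) = 0.1640.
M(t) = 792110 − 166000 × 0.1640 = 764890 Tg N.

765000 Tg N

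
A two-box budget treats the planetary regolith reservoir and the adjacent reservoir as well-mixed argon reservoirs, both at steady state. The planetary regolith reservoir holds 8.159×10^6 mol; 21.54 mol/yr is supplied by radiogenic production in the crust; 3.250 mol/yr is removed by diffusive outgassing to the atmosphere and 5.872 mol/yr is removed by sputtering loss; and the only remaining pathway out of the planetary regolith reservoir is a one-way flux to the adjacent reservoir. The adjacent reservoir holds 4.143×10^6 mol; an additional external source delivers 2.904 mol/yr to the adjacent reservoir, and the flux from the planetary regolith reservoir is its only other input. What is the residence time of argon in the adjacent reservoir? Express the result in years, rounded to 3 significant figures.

270000 yr

Balance the planetary regolith reservoir: ΣF_in = 21.540 mol/yr.
Flux to the adjacent reservoir = ΣF_in − (3.250 + 5.872) = 12.418 mol/yr.
Total input to the adjacent reservoir = 12.418 + 2.904 = 15.322 mol/yr; at steady state this equals its total output.
τ = M / F = 4.143×10^6 / 15.322 = 270400 yr.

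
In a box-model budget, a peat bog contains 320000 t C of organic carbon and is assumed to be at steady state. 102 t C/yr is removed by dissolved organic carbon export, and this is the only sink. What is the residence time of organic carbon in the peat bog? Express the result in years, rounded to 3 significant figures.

3140 yr

τ = M / F = 320000 / 102 = 3137 yr.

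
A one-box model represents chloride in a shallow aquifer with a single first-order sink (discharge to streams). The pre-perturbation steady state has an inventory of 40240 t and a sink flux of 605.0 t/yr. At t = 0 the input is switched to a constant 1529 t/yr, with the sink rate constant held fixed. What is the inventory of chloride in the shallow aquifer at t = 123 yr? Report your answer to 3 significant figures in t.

92000 t

Residence time τ = M₀/F₀ = 66.51 yr. The eventual steady state is M_∞ = M₀·(F₁/F₀) = 40240 × 1529/605.0 = 101700 t.
The anomaly ΔM(t) = M(t) − M_∞ decays as ΔM₀·e^(−t/τ) with ΔM₀ = 40240 − 101700 = −61460 t.
At t = 123 yr, e^(−t/τ) = e^(−1.849) = 0.1574, so ΔM = −9670 t and M = 101700 − 9670 = 92027 t.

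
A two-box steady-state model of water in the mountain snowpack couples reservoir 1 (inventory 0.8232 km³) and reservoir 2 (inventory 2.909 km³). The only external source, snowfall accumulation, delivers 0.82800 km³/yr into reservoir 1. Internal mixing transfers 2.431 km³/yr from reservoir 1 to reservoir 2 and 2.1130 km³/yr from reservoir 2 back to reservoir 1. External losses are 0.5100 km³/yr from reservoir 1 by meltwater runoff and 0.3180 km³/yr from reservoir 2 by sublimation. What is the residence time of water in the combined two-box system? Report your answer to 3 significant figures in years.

For the system as a whole, the A↔B exchange is internal and contributes nothing to the throughput; only the external sinks remove mass.
M_total = 0.8232 + 2.909 = 3.7322 km³.
ΣF_external_out = 0.5100 + 0.3180 = 0.82800 km³/yr.
τ = M_total / ΣF_ext = 3.7322 / 0.82800 = 4.507 yr.

4.51 yr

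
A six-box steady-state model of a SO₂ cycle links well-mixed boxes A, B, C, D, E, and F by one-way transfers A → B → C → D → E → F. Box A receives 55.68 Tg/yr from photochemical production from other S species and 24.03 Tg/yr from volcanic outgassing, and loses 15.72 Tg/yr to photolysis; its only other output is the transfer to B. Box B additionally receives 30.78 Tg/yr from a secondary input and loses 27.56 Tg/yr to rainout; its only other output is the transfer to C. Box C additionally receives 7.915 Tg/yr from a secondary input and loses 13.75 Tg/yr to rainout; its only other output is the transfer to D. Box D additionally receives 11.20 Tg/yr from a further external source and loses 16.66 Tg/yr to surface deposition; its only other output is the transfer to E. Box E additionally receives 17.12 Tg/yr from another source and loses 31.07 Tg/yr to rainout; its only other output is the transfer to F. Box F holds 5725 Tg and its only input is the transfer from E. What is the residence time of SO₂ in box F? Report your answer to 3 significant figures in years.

136 yr

Box A: F(A→B) = (55.68 + 24.03) − 15.72 = 63.990 Tg/yr.
Box B: F(B→C) = (63.990 + 30.78) − 27.56 = 67.210 Tg/yr.
Box C: F(C→D) = (67.210 + 7.915) − 13.75 = 61.375 Tg/yr.
Box D: F(D→E) = (61.375 + 11.20) − 16.66 = 55.915 Tg/yr.
Box E: F(E→F) = (55.915 + 17.12) − 31.07 = 41.965 Tg/yr.
Box F throughput = its input = 41.965 Tg/yr; τ = 5725 / 41.965 = 136.4 yr.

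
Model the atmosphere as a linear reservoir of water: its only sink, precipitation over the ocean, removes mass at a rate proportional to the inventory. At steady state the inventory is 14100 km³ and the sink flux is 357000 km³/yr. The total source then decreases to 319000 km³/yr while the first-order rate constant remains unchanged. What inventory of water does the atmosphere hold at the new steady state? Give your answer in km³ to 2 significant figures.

13000 km³

Rate constant k = F/M = 357000 / 14100 = 25.32 yr⁻¹.
At the new steady state, source = k·M_new ⇒ M_new = 319000 / 25.32 = 12600 km³.
(Equivalently M_new = M × F_new/F_old = 14100 × 319000/357000.)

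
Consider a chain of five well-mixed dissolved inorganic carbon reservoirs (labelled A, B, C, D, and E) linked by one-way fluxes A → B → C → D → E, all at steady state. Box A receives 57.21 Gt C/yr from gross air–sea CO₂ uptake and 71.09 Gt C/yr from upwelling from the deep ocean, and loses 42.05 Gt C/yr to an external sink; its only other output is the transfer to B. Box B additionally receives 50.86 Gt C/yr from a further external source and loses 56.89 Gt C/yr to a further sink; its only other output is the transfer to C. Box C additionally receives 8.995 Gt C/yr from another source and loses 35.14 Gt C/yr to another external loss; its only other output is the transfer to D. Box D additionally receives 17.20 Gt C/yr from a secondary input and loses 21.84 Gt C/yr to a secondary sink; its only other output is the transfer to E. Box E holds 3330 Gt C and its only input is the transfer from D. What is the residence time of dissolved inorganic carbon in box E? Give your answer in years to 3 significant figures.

67.4 yr

Box A: F(A→B) = (57.21 + 71.09) − 42.05 = 86.250 Gt C/yr.
Box B: F(B→C) = (86.250 + 50.86) − 56.89 = 80.220 Gt C/yr.
Box C: F(C→D) = (80.220 + 8.995) − 35.14 = 54.075 Gt C/yr.
Box D: F(D→E) = (54.075 + 17.20) − 21.84 = 49.435 Gt C/yr.
Box E throughput = its input = 49.435 Gt C/yr; τ = 3330 / 49.435 = 67.36 yr.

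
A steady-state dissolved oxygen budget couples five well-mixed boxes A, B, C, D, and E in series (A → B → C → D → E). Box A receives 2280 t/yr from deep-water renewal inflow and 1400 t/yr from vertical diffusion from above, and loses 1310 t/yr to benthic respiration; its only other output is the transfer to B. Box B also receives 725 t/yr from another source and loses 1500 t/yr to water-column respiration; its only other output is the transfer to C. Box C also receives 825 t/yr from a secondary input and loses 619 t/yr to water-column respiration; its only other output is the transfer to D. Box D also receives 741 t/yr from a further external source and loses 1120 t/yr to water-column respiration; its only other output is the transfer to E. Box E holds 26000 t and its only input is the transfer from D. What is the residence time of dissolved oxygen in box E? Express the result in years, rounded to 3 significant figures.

Box A: F(A→B) = (2280 + 1400) − 1310 = 2370.0 t/yr.
Box B: F(B→C) = (2370.0 + 725) − 1500 = 1595.0 t/yr.
Box C: F(C→D) = (1595.0 + 825) − 619 = 1801.0 t/yr.
Box D: F(D→E) = (1801.0 + 741) − 1120 = 1422.0 t/yr.
Box E throughput = its input = 1422.0 t/yr; τ = 26000 / 1422.0 = 18.28 yr.

18.3 yr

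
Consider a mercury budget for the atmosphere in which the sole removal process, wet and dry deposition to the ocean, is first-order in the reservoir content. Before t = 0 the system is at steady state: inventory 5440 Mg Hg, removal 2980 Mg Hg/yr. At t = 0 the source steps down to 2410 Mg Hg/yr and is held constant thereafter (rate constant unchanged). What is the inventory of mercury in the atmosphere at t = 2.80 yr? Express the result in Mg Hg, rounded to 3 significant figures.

Residence time τ = M₀/F₀ = 1.826 yr. The eventual steady state is M_∞ = M₀·(F₁/F₀) = 5440 × 2410/2980 = 4399.5 Mg Hg.
The anomaly ΔM(t) = M(t) − M_∞ decays as ΔM₀·e^(−t/τ) with ΔM₀ = 5440 − 4399.5 = 1041 Mg Hg.
At t = 2.80 yr, e^(−t/τ) = e^(−1.534) = 0.2157, so ΔM = 224.5 Mg Hg and M = 4399.5 + 224.5 = 4623.9 Mg Hg.

4620 Mg Hg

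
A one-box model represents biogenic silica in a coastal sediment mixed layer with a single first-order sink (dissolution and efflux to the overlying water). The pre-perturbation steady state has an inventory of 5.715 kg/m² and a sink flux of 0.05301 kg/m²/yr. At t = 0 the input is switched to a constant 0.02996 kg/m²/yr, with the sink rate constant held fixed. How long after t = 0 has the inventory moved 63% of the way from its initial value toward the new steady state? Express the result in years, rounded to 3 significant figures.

τ = M₀/F₀ = 5.715/0.05301 = 107.8 yr.
The remaining gap fraction is e^(−t/τ); 63% covered ⇒ e^(−t/τ) = 0.370.
t = −τ ln(0.370) = 107.8 × 0.9943 = 107.2 yr.

107 yr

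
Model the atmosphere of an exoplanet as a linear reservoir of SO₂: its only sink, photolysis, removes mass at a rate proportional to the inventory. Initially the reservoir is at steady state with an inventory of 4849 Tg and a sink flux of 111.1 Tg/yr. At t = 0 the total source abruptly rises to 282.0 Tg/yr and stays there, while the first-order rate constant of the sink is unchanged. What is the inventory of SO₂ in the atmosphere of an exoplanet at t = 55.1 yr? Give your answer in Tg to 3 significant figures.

The sink rate constant is k = F₀/M₀ = 111.1/4849 = 0.02291 yr⁻¹.
Solving dM/dt = F₁ − kM with M(0) = M₀ gives M(t) = F₁/k + (M₀ − F₁/k)·e^(−kt).
F₁/k = 282.0/0.02291 = 12308 Tg; kt = 0.02291 × 55.1 = 1.262, e^(−kt) = 0.2830.
M(55.1) = 12308 + (4849 − 12308) × 0.2830 = 12308 − 2111 = 10197 Tg.

10200 Tg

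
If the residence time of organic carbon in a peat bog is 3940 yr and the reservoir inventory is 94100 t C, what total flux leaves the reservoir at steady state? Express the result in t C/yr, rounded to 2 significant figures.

24 t C/yr

F = M / τ = 94100 / 3940 = 23.88 t C/yr.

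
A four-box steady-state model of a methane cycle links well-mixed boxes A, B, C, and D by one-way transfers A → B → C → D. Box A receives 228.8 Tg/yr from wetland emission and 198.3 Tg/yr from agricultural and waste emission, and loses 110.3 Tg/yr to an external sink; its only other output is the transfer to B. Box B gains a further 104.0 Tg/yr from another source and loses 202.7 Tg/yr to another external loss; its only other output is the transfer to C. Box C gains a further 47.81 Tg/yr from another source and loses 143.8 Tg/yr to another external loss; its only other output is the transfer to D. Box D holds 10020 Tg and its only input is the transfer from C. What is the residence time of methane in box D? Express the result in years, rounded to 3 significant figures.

Box A: F(A→B) = (228.8 + 198.3) − 110.3 = 316.80 Tg/yr.
Box B: F(B→C) = (316.80 + 104.0) − 202.7 = 218.10 Tg/yr.
Box C: F(C→D) = (218.10 + 47.81) − 143.8 = 122.11 Tg/yr.
Box D throughput = its input = 122.11 Tg/yr; τ = 10020 / 122.11 = 82.06 yr.

82.1 yr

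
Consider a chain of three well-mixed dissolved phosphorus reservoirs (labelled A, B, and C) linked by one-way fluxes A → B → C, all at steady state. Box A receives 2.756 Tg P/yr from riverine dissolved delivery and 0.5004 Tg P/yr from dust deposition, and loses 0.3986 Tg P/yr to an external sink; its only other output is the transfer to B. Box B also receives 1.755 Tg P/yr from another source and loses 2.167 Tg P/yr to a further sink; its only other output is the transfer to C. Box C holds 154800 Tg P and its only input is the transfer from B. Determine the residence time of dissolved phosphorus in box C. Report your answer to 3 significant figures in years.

Box A: F(A→B) = (2.756 + 0.5004) − 0.3986 = 2.8578 Tg P/yr.
Box B: F(B→C) = (2.8578 + 1.755) − 2.167 = 2.4458 Tg P/yr.
Box C throughput = its input = 2.4458 Tg P/yr; τ = 154800 / 2.4458 = 63290 yr.

63300 yr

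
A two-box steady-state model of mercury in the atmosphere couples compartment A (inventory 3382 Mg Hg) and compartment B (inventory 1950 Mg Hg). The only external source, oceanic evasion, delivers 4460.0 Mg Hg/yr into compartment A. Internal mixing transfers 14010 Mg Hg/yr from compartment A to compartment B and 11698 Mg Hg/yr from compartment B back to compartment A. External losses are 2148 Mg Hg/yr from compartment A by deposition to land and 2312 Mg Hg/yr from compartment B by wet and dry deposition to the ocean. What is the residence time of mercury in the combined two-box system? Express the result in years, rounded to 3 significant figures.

Treat the two boxes together as one reservoir: the mixing fluxes between them are internal recycling, so τ = ΣM / Σ(external losses).
M_total = 3382 + 1950 = 5332.0 Mg Hg.
ΣF_external_out = 2148 + 2312 = 4460.0 Mg Hg/yr.
τ = M_total / ΣF_ext = 5332.0 / 4460.0 = 1.196 yr.

1.20 yr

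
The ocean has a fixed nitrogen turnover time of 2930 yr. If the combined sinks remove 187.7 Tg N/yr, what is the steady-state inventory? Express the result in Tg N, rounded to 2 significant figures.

550000 Tg N

τ = M/F ⇒ M = τ × F = 2930 × 187.7 = 550000 Tg N.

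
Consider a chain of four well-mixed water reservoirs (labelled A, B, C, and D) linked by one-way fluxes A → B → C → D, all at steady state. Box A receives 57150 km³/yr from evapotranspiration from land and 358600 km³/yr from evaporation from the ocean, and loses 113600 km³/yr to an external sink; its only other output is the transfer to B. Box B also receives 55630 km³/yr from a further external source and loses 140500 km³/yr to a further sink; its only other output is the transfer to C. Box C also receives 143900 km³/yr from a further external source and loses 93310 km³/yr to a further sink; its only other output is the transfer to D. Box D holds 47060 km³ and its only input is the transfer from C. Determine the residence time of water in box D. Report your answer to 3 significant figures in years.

0.176 yr

Box A: F(A→B) = (57150 + 358600) − 113600 = 302150 km³/yr.
Box B: F(B→C) = (302150 + 55630) − 140500 = 217280 km³/yr.
Box C: F(C→D) = (217280 + 143900) − 93310 = 267870 km³/yr.
Box D throughput = its input = 267870 km³/yr; τ = 47060 / 267870 = 0.1757 yr.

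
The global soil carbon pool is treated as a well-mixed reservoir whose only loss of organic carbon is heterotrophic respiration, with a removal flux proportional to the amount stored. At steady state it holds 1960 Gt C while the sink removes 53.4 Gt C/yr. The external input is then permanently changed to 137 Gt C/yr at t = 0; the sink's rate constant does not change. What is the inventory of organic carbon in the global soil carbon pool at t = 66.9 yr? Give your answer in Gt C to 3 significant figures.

τ = M₀/F₀ = 1960/53.4 = 36.70 yr; rate constant k = 1/τ.
New steady state M_∞ = F₁/k = F₁·τ = 137 × 36.70 = 5028.5 Gt C.
M(t) = M_∞ + (M₀ − M_∞)·e^(−t/τ); t/τ = 66.9/36.70 = 1.823, so e^(−t/τ) = 0.1616.
M(t) = 5028.5 − 3068 × 0.1616 = 4532.6 Gt C.

4530 Gt C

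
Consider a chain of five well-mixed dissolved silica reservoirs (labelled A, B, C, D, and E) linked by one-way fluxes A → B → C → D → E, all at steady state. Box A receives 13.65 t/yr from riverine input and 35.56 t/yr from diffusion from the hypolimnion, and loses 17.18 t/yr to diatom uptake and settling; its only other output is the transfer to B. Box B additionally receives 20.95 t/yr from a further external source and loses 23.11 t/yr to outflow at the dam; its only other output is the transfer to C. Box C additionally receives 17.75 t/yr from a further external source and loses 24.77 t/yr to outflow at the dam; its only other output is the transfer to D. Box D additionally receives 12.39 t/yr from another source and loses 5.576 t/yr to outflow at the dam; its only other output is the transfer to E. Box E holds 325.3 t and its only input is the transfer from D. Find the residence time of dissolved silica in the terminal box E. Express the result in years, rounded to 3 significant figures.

11.0 yr

Box A: F(A→B) = (13.65 + 35.56) − 17.18 = 32.030 t/yr.
Box B: F(B→C) = (32.030 + 20.95) − 23.11 = 29.870 t/yr.
Box C: F(C→D) = (29.870 + 17.75) − 24.77 = 22.850 t/yr.
Box D: F(D→E) = (22.850 + 12.39) − 5.576 = 29.664 t/yr.
Box E throughput = its input = 29.664 t/yr; τ = 325.3 / 29.664 = 10.97 yr.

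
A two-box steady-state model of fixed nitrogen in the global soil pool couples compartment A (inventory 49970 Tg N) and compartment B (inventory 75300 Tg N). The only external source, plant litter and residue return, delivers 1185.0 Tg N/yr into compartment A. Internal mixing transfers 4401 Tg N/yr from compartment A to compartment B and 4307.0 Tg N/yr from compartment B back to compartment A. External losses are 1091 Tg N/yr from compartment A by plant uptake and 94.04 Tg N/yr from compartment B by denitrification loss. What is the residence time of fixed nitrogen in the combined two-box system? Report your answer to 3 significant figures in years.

106 yr

For the system as a whole, the A↔B exchange is internal and contributes nothing to the throughput; only the external sinks remove mass.
M_total = 49970 + 75300 = 125270 Tg N.
ΣF_external_out = 1091 + 94.04 = 1185.0 Tg N/yr.
τ = M_total / ΣF_ext = 125270 / 1185.0 = 105.7 yr.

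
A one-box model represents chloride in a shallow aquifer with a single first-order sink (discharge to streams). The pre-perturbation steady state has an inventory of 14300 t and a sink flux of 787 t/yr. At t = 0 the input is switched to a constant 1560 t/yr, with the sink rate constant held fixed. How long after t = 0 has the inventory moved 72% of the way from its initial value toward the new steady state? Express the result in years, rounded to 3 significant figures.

23.1 yr

τ = M₀/F₀ = 14300/787 = 18.17 yr.
The remaining gap fraction is e^(−t/τ); 72% covered ⇒ e^(−t/τ) = 0.280.
t = −τ ln(0.280) = 18.17 × 1.273 = 23.13 yr.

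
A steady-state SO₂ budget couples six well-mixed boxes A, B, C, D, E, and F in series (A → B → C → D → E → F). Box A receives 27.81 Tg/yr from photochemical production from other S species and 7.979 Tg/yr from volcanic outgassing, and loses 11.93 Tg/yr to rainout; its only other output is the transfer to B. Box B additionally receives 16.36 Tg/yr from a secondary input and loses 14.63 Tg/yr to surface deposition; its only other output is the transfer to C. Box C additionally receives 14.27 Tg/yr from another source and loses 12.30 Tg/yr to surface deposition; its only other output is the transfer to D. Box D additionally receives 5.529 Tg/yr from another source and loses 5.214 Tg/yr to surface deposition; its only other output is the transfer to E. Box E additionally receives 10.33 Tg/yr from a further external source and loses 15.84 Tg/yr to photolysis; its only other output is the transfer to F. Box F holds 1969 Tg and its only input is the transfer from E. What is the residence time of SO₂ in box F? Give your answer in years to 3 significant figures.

Box A: F(A→B) = (27.81 + 7.979) − 11.93 = 23.859 Tg/yr.
Box B: F(B→C) = (23.859 + 16.36) − 14.63 = 25.589 Tg/yr.
Box C: F(C→D) = (25.589 + 14.27) − 12.30 = 27.559 Tg/yr.
Box D: F(D→E) = (27.559 + 5.529) − 5.214 = 27.874 Tg/yr.
Box E: F(E→F) = (27.874 + 10.33) − 15.84 = 22.364 Tg/yr.
Box F throughput = its input = 22.364 Tg/yr; τ = 1969 / 22.364 = 88.04 yr.

88.0 yr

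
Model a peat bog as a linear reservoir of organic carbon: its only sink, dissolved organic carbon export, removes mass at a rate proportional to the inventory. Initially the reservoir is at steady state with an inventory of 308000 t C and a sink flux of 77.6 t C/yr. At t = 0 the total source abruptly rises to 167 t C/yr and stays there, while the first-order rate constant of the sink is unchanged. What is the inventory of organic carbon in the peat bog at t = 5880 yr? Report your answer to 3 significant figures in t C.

Residence time τ = M₀/F₀ = 3969 yr. The eventual steady state is M_∞ = M₀·(F₁/F₀) = 308000 × 167/77.6 = 662840 t C.
The anomaly ΔM(t) = M(t) − M_∞ decays as ΔM₀·e^(−t/τ) with ΔM₀ = 308000 − 662840 = −354800 t C.
At t = 5880 yr, e^(−t/τ) = e^(−1.481) = 0.2273, so ΔM = −80660 t C and M = 662840 − 80660 = 582180 t C.

582000 t C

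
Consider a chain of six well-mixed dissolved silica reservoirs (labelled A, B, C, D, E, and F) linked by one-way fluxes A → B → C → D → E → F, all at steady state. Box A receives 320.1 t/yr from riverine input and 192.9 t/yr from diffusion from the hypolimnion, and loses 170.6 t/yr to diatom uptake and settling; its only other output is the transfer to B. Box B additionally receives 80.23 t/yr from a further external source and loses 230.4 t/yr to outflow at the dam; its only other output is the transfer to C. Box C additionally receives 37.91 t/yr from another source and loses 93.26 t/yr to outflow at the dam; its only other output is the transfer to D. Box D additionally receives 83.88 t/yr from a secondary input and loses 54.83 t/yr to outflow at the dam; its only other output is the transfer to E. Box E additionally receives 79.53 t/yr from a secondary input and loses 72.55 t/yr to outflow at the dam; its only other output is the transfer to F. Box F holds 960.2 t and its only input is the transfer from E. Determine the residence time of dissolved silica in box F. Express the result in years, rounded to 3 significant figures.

Box A: F(A→B) = (320.1 + 192.9) − 170.6 = 342.40 t/yr.
Box B: F(B→C) = (342.40 + 80.23) − 230.4 = 192.23 t/yr.
Box C: F(C→D) = (192.23 + 37.91) − 93.26 = 136.88 t/yr.
Box D: F(D→E) = (136.88 + 83.88) − 54.83 = 165.93 t/yr.
Box E: F(E→F) = (165.93 + 79.53) − 72.55 = 172.91 t/yr.
Box F throughput = its input = 172.91 t/yr; τ = 960.2 / 172.91 = 5.553 yr.

5.55 yr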